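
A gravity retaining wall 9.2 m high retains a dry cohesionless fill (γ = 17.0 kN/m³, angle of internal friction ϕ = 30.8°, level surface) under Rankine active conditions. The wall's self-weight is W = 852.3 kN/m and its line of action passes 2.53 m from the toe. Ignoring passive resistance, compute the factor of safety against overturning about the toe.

3.03

K_a = tan²(45° − 30.8°/2) = 0.3227.
P_a = ½K_aγH² = 0.5×0.3227×17.0×9.2² = 232.2 kN/m, acting at H/3 = 3.067 m above the base.
Overturning moment M_o = P_a × H/3 = 232.2 × 3.067 = 712.0.
Resisting moment M_r = W × 2.53 = 852.3 × 2.53 = 2156.
FS_overturning = M_r/M_o = 2156/712.0 = 3.029.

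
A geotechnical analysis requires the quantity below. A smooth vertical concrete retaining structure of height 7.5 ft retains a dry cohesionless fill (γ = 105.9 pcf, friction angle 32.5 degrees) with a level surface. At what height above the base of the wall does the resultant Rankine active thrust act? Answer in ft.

K_a = 0.3010.
The pressure distribution is triangular, so the resultant acts at H/3 above the base = 7.5/3 = 2.500 ft.

2.50 ft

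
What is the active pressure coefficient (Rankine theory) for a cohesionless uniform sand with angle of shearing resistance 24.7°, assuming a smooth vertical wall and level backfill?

K_a = tan²(45° − φ/2) = tan²(32.65°) = 0.4106.

0.411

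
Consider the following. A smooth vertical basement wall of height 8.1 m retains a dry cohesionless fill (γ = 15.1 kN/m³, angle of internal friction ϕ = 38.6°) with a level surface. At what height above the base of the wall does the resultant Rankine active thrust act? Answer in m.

K_a = 0.2316.
The pressure distribution is triangular, so the resultant acts at H/3 above the base = 8.1/3 = 2.700 m.

2.70 m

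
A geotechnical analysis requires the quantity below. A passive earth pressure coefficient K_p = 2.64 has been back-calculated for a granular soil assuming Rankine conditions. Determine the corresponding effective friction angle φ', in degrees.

26.8°

K_p = (1+sin φ)/(1−sin φ) ⇒ sin φ = (K_p − 1)/(K_p + 1) = 0.4505.
φ = arcsin(0.4505) = 26.78°.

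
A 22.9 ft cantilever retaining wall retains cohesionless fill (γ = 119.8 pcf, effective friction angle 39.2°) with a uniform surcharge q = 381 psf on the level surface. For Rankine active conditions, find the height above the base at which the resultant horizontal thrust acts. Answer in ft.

8.46 ft

K_a = 0.2255.
Triangular part P₁ = ½K_aγH² = 7082 at H/3 = 7.633 ft; rectangular part P₂ = K_a q H = 1967 at H/2 = 11.45 ft.
ȳ = (P₁·7.633 + P₂·11.45)/(P₁+P₂) = 8.463 ft.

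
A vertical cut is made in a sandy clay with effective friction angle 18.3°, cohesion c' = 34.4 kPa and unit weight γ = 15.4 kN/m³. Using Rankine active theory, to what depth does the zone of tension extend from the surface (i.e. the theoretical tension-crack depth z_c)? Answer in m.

6.18 m

K_a = tan²(45° − 18.3°/2) = 0.5221; √K_a = 0.7226.
The active pressure is zero where K_a γ z = 2c√K_a, so z_c = 2c/(γ√K_a) = 2×34.4/(15.4×0.7226) = 6.183 m.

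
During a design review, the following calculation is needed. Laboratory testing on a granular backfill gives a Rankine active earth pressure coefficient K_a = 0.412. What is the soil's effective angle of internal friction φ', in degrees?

K_a = tan²(45° − φ/2) ⇒ 45° − φ/2 = arctan(√0.412) = 32.70°.
φ = 2(45° − 32.70°) = 24.61°.

24.6°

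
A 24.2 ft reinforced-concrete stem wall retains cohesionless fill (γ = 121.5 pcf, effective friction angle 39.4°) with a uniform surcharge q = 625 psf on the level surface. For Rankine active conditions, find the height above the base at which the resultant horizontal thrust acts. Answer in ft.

9.27 ft

K_a = 0.2234.
Triangular part P₁ = ½K_aγH² = 7950 at H/3 = 8.067 ft; rectangular part P₂ = K_a q H = 3380 at H/2 = 12.10 ft.
ȳ = (P₁·8.067 + P₂·12.10)/(P₁+P₂) = 9.270 ft.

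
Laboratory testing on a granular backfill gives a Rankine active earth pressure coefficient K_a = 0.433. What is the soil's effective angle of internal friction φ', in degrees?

23.3°

K_a = tan²(45° − φ/2) ⇒ 45° − φ/2 = arctan(√0.433) = 33.35°.
φ = 2(45° − 33.35°) = 23.31°.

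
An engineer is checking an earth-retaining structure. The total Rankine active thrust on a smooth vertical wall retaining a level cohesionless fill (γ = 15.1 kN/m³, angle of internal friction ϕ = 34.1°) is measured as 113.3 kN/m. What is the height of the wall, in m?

7.30 m

K_a = 0.2815. P_a = ½ K_a γ H² ⇒ H = √(2P_a/(K_a γ)).
H = √(2×113.3/(0.2815×15.1)) = 7.301 m.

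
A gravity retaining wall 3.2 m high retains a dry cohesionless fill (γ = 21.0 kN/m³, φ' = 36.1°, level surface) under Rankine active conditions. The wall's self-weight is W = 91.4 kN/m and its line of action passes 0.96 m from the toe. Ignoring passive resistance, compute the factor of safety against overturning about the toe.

2.96

K_a = tan²(45° − 36.1°/2) = 0.2585.
P_a = ½K_aγH² = 0.5×0.2585×21.0×3.2² = 27.79 kN/m, acting at H/3 = 1.067 m above the base.
Overturning moment M_o = P_a × H/3 = 27.79 × 1.067 = 29.65.
Resisting moment M_r = W × 0.96 = 91.4 × 0.96 = 87.74.
FS_overturning = M_r/M_o = 87.74/29.65 = 2.960.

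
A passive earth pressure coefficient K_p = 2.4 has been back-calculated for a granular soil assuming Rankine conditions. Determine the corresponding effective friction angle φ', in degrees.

24.3°

K_p = (1+sin φ)/(1−sin φ) ⇒ sin φ = (K_p − 1)/(K_p + 1) = 0.4118.
φ = arcsin(0.4118) = 24.32°.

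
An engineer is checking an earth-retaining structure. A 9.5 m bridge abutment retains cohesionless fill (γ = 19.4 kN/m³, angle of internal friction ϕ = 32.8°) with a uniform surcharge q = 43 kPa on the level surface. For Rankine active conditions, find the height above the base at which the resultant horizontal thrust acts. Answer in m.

3.67 m

K_a = 0.2973.
Triangular part P₁ = ½K_aγH² = 260.2 at H/3 = 3.167 m; rectangular part P₂ = K_a q H = 121.4 at H/2 = 4.750 m.
ȳ = (P₁·3.167 + P₂·4.750)/(P₁+P₂) = 3.670 m.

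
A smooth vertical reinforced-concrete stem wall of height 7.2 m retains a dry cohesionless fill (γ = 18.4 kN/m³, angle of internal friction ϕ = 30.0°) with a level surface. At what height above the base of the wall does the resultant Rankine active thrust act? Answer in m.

2.40 m

K_a = 0.3333.
The pressure distribution is triangular, so the resultant acts at H/3 above the base = 7.2/3 = 2.400 m.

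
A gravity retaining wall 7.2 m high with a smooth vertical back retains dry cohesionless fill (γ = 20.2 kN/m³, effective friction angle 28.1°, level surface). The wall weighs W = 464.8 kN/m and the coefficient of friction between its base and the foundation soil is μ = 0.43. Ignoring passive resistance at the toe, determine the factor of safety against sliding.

K_a = tan²(45° − 28.1°/2) = 0.3596.
P_a = ½K_aγH² = 0.5×0.3596×20.2×7.2² = 188.3 kN/m, acting at H/3 = 2.400 m above the base.
FS_sliding = μW / P_a = 0.43×464.8 / 188.3 = 1.061.

1.06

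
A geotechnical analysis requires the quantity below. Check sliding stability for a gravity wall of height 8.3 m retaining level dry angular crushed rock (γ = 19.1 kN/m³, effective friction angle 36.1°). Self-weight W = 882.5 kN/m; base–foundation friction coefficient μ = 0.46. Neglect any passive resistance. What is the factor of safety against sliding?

K_a = tan²(45° − 36.1°/2) = 0.2585.
P_a = ½K_aγH² = 0.5×0.2585×19.1×8.3² = 170.1 kN/m, acting at H/3 = 2.767 m above the base.
FS_sliding = μW / P_a = 0.46×882.5 / 170.1 = 2.387.

2.39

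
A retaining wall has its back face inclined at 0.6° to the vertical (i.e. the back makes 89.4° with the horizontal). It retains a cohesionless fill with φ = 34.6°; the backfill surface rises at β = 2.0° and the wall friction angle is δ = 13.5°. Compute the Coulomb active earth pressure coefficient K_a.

0.263

K_a = sin²(α+φ) / [sin²α · sin(α−δ) · (1 + √{sin(φ+δ)sin(φ−β) / (sin(α−δ)sin(α+β))})²].
With α = 89.4°, φ = 34.6°, δ = 13.5°, β = 2.0°: K_a = 0.2625.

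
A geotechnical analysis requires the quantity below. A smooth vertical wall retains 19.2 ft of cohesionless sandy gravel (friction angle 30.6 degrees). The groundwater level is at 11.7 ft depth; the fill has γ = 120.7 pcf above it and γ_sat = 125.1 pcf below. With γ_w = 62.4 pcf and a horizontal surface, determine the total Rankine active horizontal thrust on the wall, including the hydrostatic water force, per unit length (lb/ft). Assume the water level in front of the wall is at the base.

K_a = tan²(45° − φ/2) = 0.3253.
γ' = 125.1 − 62.4 = 62.70 pcf. Depth below WT = 7.5 ft.
σ'_h at WT = K_a γ d_w = 459.4 psf; at base = 459.4 + K_a γ' × 7.5 = 612.4 psf.
P₁ (0–11.7 ft) = ½×459.4×11.7 = 2688. P₂ (11.7–19.2 ft) = ½(459.4+612.4)×7.5 = 4020.
P_w = ½ γ_w h₂² = 0.5×62.4×7.5² = 1755. Total = 2688+4020+1755 = 8462 lb/ft.

8460 lb/ft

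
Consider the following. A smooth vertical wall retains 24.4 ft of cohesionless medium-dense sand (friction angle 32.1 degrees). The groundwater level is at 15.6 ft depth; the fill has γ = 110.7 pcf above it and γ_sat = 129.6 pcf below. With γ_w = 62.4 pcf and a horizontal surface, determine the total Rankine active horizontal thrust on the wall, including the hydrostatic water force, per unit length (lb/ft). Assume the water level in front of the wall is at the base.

K_a = tan²(45° − φ/2) = 0.3060.
γ' = 129.6 − 62.4 = 67.20 pcf. Depth below WT = 8.8 ft.
σ'_h at WT = K_a γ d_w = 528.4 psf; at base = 528.4 + K_a γ' × 8.8 = 709.4 psf.
P₁ (0–15.6 ft) = ½×528.4×15.6 = 4122. P₂ (15.6–24.4 ft) = ½(528.4+709.4)×8.8 = 5446.
P_w = ½ γ_w h₂² = 0.5×62.4×8.8² = 2416. Total = 4122+5446+2416 = 11980 lb/ft.

12000 lb/ft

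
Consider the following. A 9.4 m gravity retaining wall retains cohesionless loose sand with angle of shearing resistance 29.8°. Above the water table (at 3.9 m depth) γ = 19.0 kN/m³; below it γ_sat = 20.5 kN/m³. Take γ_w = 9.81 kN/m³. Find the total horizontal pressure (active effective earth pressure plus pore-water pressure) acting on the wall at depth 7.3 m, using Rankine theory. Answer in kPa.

70.5 kPa

K_a = (1 − sin φ)/(1 + sin φ) = 0.3360.
γ' = 20.5 − 9.81 = 10.69 kN/m³.
Effective vertical stress at 7.3 m: σ'_v = 19.0×3.9 + 10.69×3.40 = 110.4 kPa.
σ'_h = K_a σ'_v = 0.3360 × 110.4 = 37.11 kPa; u = γ_w × 3.40 = 33.35 kPa.
Total σ_h = 37.11 + 33.35 = 70.47 kPa.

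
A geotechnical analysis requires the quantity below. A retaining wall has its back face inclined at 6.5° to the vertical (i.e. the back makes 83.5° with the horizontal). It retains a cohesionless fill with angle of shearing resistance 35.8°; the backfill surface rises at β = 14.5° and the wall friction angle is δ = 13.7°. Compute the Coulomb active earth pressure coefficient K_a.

0.344

K_a = sin²(α+φ) / [sin²α · sin(α−δ) · (1 + √{sin(φ+δ)sin(φ−β) / (sin(α−δ)sin(α+β))})²].
With α = 83.5°, φ = 35.8°, δ = 13.7°, β = 14.5°: K_a = 0.3438.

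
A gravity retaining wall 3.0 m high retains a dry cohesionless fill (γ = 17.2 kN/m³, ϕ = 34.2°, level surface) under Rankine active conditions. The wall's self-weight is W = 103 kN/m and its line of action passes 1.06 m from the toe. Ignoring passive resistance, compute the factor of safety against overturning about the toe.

K_a = tan²(45° − 34.2°/2) = 0.2803.
P_a = ½K_aγH² = 0.5×0.2803×17.2×3.0² = 21.70 kN/m, acting at H/3 = 1.000 m above the base.
Overturning moment M_o = P_a × H/3 = 21.70 × 1.000 = 21.70.
Resisting moment M_r = W × 1.06 = 103 × 1.06 = 109.2.
FS_overturning = M_r/M_o = 109.2/21.70 = 5.032.

5.03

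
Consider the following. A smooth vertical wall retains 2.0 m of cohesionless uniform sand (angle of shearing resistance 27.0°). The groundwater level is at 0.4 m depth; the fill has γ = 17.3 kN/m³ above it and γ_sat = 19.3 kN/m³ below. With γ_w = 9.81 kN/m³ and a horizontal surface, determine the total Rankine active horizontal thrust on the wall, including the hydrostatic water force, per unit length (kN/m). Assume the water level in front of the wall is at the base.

K_a = tan²(45° − φ/2) = 0.3755.
γ' = 19.3 − 9.81 = 9.490 kN/m³. Depth below WT = 1.6 m.
σ'_h at WT = K_a γ d_w = 2.599 kPa; at base = 2.599 + K_a γ' × 1.6 = 8.301 kPa.
P₁ (0–0.4 m) = ½×2.599×0.4 = 0.5197. P₂ (0.4–2.0 m) = ½(2.599+8.301)×1.6 = 8.719.
P_w = ½ γ_w h₂² = 0.5×9.81×1.6² = 12.56. Total = 0.5197+8.719+12.56 = 21.80 kN/m.

21.8 kN/m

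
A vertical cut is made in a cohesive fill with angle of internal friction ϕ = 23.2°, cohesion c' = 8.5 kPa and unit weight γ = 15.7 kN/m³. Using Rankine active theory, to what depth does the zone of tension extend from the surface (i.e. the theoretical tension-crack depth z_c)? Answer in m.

1.64 m

K_a = tan²(45° − 23.2°/2) = 0.4348; √K_a = 0.6594.
The active pressure is zero where K_a γ z = 2c√K_a, so z_c = 2c/(γ√K_a) = 2×8.5/(15.7×0.6594) = 1.642 m.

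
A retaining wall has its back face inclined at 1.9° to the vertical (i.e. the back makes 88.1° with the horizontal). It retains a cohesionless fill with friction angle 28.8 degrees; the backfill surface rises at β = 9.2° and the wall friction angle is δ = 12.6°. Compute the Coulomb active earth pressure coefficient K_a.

0.375

K_a = sin²(α+φ) / [sin²α · sin(α−δ) · (1 + √{sin(φ+δ)sin(φ−β) / (sin(α−δ)sin(α+β))})²].
With α = 88.1°, φ = 28.8°, δ = 12.6°, β = 9.2°: K_a = 0.3751.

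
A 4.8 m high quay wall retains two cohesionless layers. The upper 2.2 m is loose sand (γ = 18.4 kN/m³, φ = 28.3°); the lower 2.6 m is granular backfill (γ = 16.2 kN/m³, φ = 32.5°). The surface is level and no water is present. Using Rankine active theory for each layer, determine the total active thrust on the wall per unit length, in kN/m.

K_a1 = tan²(45°−28.3°/2) = 0.3568; K_a2 = tan²(45°−32.5°/2) = 0.3010.
Layer 1: σ at base = K_a1 γ₁ h₁ = 14.44 kPa; P₁ = ½×14.44×2.2 = 15.89.
Layer 2: σ_v at top = γ₁h₁ = 40.48; σ_h top = K_a2×40.48 = 12.18; σ_h base = K_a2×(40.48+16.2×2.6) = 24.86.
P₂ = ½(12.18+24.86)×2.6 = 48.16. Total P_a = 15.89+48.16 = 64.04 kN/m.

64.0 kN/m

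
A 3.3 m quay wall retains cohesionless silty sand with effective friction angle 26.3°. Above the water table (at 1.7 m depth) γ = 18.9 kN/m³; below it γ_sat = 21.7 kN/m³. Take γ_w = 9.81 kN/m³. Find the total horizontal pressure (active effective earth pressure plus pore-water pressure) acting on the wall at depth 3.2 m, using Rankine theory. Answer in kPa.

K_a = (1 − sin φ)/(1 + sin φ) = 0.3859.
γ' = 21.7 − 9.81 = 11.89 kN/m³.
Effective vertical stress at 3.2 m: σ'_v = 18.9×1.7 + 11.89×1.50 = 49.96 kPa.
σ'_h = K_a σ'_v = 0.3859 × 49.96 = 19.28 kPa; u = γ_w × 1.50 = 14.72 kPa.
Total σ_h = 19.28 + 14.72 = 34.00 kPa.

34.0 kPa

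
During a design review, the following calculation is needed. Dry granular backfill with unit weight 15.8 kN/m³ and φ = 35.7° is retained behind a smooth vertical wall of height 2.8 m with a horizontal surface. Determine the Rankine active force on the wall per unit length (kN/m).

16.3 kN/m

K_a = tan²(45° − φ/2) = 0.2630.
P_a = ½ K_a γ H² = 0.5 × 0.2630 × 15.8 × 2.8² = 16.29 kN/m.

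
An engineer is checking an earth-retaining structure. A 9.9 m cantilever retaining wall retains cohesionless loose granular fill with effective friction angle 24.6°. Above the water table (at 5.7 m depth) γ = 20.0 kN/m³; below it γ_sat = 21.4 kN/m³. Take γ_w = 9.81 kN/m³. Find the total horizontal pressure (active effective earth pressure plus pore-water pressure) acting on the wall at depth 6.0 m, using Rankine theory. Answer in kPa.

51.4 kPa

K_a = (1 − sin φ)/(1 + sin φ) = 0.4121.
γ' = 21.4 − 9.81 = 11.59 kN/m³.
Effective vertical stress at 6.0 m: σ'_v = 20.0×5.7 + 11.59×0.300 = 117.5 kPa.
σ'_h = K_a σ'_v = 0.4121 × 117.5 = 48.42 kPa; u = γ_w × 0.300 = 2.943 kPa.
Total σ_h = 48.42 + 2.943 = 51.36 kPa.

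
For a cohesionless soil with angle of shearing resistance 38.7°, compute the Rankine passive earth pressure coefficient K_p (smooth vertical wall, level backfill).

K_p = (1 + sin φ)/(1 − sin φ) = tan²(45° + 38.7°/2) = 4.337.

4.34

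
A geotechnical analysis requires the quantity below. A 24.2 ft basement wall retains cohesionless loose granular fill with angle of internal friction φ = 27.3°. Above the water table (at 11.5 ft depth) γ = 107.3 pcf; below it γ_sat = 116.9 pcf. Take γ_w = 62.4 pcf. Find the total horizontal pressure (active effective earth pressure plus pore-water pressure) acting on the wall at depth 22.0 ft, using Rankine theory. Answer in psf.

K_a = (1 − sin φ)/(1 + sin φ) = 0.3711.
γ' = 116.9 − 62.4 = 54.50 pcf.
Effective vertical stress at 22.0 ft: σ'_v = 107.3×11.5 + 54.50×10.5 = 1806 psf.
σ'_h = K_a σ'_v = 0.3711 × 1806 = 670.3 psf; u = γ_w × 10.5 = 655.2 psf.
Total σ_h = 670.3 + 655.2 = 1326 psf.

1330 psf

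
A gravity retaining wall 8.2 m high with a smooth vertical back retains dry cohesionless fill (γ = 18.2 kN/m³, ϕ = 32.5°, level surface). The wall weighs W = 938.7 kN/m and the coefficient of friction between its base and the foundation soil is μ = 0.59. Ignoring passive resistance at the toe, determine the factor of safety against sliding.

3.01

K_a = tan²(45° − 32.5°/2) = 0.3010.
P_a = ½K_aγH² = 0.5×0.3010×18.2×8.2² = 184.2 kN/m, acting at H/3 = 2.733 m above the base.
FS_sliding = μW / P_a = 0.59×938.7 / 184.2 = 3.007.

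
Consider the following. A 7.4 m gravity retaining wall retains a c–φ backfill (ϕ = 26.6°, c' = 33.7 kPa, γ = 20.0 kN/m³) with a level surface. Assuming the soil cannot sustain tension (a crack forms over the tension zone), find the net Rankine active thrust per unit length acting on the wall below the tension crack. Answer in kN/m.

14.4 kN/m

K_a = 0.3814; √K_a = 0.6176.
Tension-crack depth z_c = 2c/(γ√K_a) = 2×33.7/(20.0×0.6176) = 5.456 m.
σ_a at base = K_a γ H − 2c√K_a = 0.3814×20.0×7.4 − 2×33.7×0.6176 = 14.83 kPa.
P_a = ½ × 14.83 × (H − z_c) = 0.5×14.83×1.944 = 14.41 kN/m.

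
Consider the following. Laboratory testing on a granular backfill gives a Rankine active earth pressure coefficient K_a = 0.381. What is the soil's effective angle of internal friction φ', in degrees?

K_a = tan²(45° − φ/2) ⇒ 45° − φ/2 = arctan(√0.381) = 31.69°.
φ = 2(45° − 31.69°) = 26.63°.

26.6°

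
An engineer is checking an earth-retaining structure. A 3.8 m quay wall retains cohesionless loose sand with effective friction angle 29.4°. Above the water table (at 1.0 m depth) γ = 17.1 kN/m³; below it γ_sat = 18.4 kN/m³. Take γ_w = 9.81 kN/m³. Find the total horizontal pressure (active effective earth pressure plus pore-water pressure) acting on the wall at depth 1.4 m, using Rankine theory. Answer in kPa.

10.9 kPa

K_a = (1 − sin φ)/(1 + sin φ) = 0.3415.
γ' = 18.4 − 9.81 = 8.590 kN/m³.
Effective vertical stress at 1.4 m: σ'_v = 17.1×1.0 + 8.590×0.400 = 20.54 kPa.
σ'_h = K_a σ'_v = 0.3415 × 20.54 = 7.012 kPa; u = γ_w × 0.400 = 3.924 kPa.
Total σ_h = 7.012 + 3.924 = 10.94 kPa.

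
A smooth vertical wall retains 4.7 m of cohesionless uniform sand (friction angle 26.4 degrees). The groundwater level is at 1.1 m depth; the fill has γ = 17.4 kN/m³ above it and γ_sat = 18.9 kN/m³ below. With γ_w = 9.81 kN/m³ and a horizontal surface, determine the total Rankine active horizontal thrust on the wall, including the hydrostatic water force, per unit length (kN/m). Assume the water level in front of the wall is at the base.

117 kN/m

K_a = tan²(45° − φ/2) = 0.3844.
γ' = 18.9 − 9.81 = 9.090 kN/m³. Depth below WT = 3.6 m.
σ'_h at WT = K_a γ d_w = 7.358 kPa; at base = 7.358 + K_a γ' × 3.6 = 19.94 kPa.
P₁ (0–1.1 m) = ½×7.358×1.1 = 4.047. P₂ (1.1–4.7 m) = ½(7.358+19.94)×3.6 = 49.13.
P_w = ½ γ_w h₂² = 0.5×9.81×3.6² = 63.57. Total = 4.047+49.13+63.57 = 116.7 kN/m.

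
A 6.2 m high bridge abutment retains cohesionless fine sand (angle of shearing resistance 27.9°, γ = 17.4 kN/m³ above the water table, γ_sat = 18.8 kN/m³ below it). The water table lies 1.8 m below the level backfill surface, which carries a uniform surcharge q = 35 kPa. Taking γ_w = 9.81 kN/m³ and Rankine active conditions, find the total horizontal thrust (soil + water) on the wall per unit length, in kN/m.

265 kN/m

K_a = tan²(45° − φ/2) = 0.3625.
γ' = 18.8 − 9.81 = 8.990 kN/m³. h₂ = H − d_w = 4.4 m.
σ'_h: at surface K_a·q = 12.69; at WT K_a(q+γd_w) = 24.04; at base K_a(q+γd_w+γ'h₂) = 38.38 kPa.
P₁ = ½(12.69+24.04)×1.8 = 33.05; P₂ = ½(24.04+38.38)×4.4 = 137.3; P_w = ½γ_w h₂² = 94.96.
Total = 33.05+137.3+94.96 = 265.3 kN/m.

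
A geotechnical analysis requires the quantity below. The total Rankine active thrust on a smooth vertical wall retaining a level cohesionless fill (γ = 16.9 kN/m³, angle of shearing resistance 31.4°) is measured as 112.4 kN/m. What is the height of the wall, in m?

6.50 m

K_a = 0.3149. P_a = ½ K_a γ H² ⇒ H = √(2P_a/(K_a γ)).
H = √(2×112.4/(0.3149×16.9)) = 6.499 m.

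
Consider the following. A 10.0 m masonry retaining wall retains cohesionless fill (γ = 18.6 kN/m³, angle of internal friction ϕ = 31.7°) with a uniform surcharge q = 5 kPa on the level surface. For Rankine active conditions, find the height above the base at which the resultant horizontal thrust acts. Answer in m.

3.42 m

K_a = 0.3111.
Triangular part P₁ = ½K_aγH² = 289.3 at H/3 = 3.333 m; rectangular part P₂ = K_a q H = 15.55 at H/2 = 5.000 m.
ȳ = (P₁·3.333 + P₂·5.000)/(P₁+P₂) = 3.418 m.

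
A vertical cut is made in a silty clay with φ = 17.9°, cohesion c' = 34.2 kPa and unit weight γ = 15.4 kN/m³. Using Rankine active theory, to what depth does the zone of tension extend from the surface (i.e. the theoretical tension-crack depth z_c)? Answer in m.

6.10 m

K_a = tan²(45° − 17.9°/2) = 0.5298; √K_a = 0.7279.
The active pressure is zero where K_a γ z = 2c√K_a, so z_c = 2c/(γ√K_a) = 2×34.2/(15.4×0.7279) = 6.102 m.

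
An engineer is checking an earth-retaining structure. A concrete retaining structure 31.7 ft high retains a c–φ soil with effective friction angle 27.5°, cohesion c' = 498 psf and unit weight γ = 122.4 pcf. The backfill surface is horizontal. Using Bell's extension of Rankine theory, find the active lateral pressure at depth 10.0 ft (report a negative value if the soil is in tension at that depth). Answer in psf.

K_a = (1 − sin φ)/(1 + sin φ) = 0.3682.
σ_a = K_a γ z − 2c√K_a = 0.3682×122.4×10.0 − 2×498×0.6068 = -153.7 psf.

-154 psf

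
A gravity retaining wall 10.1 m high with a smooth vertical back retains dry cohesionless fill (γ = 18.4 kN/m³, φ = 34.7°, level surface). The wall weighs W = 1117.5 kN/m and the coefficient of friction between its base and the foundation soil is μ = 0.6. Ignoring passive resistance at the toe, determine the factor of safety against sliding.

K_a = tan²(45° − 34.7°/2) = 0.2745.
P_a = ½K_aγH² = 0.5×0.2745×18.4×10.1² = 257.6 kN/m, acting at H/3 = 3.367 m above the base.
FS_sliding = μW / P_a = 0.6×1117.5 / 257.6 = 2.603.

2.60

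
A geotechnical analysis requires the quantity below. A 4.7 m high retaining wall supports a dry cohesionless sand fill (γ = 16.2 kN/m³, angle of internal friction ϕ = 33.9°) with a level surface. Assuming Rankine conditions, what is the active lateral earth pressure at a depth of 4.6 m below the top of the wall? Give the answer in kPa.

21.2 kPa

K_a = (1 − sin φ)/(1 + sin φ) = 0.2839.
σ_h = K_a γ z = 0.2839 × 16.2 × 4.6 = 21.16 kPa.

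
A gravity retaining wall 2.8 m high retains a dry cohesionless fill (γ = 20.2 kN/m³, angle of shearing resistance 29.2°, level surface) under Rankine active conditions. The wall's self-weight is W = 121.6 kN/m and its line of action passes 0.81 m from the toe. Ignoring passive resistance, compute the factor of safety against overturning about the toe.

3.87

K_a = tan²(45° − 29.2°/2) = 0.3442.
P_a = ½K_aγH² = 0.5×0.3442×20.2×2.8² = 27.26 kN/m, acting at H/3 = 0.9333 m above the base.
Overturning moment M_o = P_a × H/3 = 27.26 × 0.9333 = 25.44.
Resisting moment M_r = W × 0.81 = 121.6 × 0.81 = 98.50.
FS_overturning = M_r/M_o = 98.50/25.44 = 3.872.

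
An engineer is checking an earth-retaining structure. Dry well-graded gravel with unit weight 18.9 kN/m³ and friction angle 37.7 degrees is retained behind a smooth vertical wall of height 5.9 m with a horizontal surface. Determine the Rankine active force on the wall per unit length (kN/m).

79.3 kN/m

K_a = tan²(45° − φ/2) = 0.2411.
P_a = ½ K_a γ H² = 0.5 × 0.2411 × 18.9 × 5.9² = 79.30 kN/m.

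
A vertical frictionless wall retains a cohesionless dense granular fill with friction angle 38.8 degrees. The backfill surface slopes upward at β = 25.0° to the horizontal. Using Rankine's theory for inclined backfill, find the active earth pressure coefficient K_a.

K_a = cos β · (cos β − √(cos²β − cos²φ)) / (cos β + √(cos²β − cos²φ)).
cos β = 0.9063, cos φ = 0.7793, √(cos²β − cos²φ) = 0.4626.
K_a = 0.9063 × (0.9063 − 0.4626)/(0.9063 + 0.4626) = 0.2937.

0.294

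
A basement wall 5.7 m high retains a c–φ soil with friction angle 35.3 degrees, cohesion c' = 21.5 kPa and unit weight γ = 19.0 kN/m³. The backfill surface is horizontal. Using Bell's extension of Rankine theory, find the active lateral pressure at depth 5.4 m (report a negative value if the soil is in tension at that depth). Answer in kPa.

K_a = (1 − sin φ)/(1 + sin φ) = 0.2675.
σ_a = K_a γ z − 2c√K_a = 0.2675×19.0×5.4 − 2×21.5×0.5172 = 5.208 kPa.

5.21 kPa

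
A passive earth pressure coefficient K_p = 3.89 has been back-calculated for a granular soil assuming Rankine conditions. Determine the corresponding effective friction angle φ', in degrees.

36.2°

K_p = (1+sin φ)/(1−sin φ) ⇒ sin φ = (K_p − 1)/(K_p + 1) = 0.5910.
φ = arcsin(0.5910) = 36.23°.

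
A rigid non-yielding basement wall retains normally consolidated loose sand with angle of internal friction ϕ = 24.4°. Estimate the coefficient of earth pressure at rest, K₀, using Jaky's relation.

0.587

K₀ = 1 − sin φ' = 1 − sin 24.4° = 0.5869.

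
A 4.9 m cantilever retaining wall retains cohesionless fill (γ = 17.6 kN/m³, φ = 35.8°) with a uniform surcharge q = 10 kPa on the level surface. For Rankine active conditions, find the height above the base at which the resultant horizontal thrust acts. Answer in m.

1.79 m

K_a = 0.2619.
Triangular part P₁ = ½K_aγH² = 55.33 at H/3 = 1.633 m; rectangular part P₂ = K_a q H = 12.83 at H/2 = 2.450 m.
ȳ = (P₁·1.633 + P₂·2.450)/(P₁+P₂) = 1.787 m.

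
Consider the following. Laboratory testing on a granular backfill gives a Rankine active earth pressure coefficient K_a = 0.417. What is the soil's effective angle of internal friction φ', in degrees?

K_a = tan²(45° − φ/2) ⇒ 45° − φ/2 = arctan(√0.417) = 32.85°.
φ = 2(45° − 32.85°) = 24.29°.

24.3°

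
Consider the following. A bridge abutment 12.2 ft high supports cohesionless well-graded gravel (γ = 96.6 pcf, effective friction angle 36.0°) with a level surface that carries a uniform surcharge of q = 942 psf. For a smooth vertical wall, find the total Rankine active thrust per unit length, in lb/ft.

K_a = tan²(45° − φ/2) = 0.2596.
Soil triangle: ½ K_a γ H² = 0.5×0.2596×96.6×12.2² = 1866 lb/ft.
Surcharge rectangle: K_a q H = 0.2596×942×12.2 = 2984 lb/ft.
Total = 1866 + 2984 = 4850 lb/ft.

4850 lb/ft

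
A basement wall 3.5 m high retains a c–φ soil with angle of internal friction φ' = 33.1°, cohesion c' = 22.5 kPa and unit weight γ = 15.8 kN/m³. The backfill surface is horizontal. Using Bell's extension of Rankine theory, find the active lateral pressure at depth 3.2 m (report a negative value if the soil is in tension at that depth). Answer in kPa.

-9.54 kPa

K_a = (1 − sin φ)/(1 + sin φ) = 0.2936.
σ_a = K_a γ z − 2c√K_a = 0.2936×15.8×3.2 − 2×22.5×0.5418 = -9.539 kPa.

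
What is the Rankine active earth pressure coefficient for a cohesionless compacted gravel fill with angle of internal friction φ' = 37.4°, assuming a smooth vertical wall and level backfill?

0.244

K_a = (1 − sin φ)/(1 + sin φ) = (1 − sin 37.4°)/(1 + sin 37.4°) = 0.2443.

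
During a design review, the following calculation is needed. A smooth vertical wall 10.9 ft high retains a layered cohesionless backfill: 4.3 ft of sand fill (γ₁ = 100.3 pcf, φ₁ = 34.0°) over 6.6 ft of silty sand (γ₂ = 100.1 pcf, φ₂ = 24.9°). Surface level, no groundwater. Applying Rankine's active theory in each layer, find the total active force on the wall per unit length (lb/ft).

K_a1 = tan²(45°−34.0°/2) = 0.2827; K_a2 = tan²(45°−24.9°/2) = 0.4074.
Layer 1: σ at base = K_a1 γ₁ h₁ = 121.9 psf; P₁ = ½×121.9×4.3 = 262.2.
Layer 2: σ_v at top = γ₁h₁ = 431.3; σ_h top = K_a2×431.3 = 175.7; σ_h base = K_a2×(431.3+100.1×6.6) = 444.9.
P₂ = ½(175.7+444.9)×6.6 = 2048. Total P_a = 262.2+2048 = 2310 lb/ft.

2310 lb/ft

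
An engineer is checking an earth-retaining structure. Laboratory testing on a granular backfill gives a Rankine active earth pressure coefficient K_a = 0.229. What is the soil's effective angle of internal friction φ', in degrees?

38.9°

K_a = tan²(45° − φ/2) ⇒ 45° − φ/2 = arctan(√0.229) = 25.57°.
φ = 2(45° − 25.57°) = 38.85°.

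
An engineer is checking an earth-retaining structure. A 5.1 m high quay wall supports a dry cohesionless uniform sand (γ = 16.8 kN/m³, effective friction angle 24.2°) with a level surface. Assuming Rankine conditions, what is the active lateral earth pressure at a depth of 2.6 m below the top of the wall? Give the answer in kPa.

K_a = (1 − sin φ)/(1 + sin φ) = 0.4185.
σ_h = K_a γ z = 0.4185 × 16.8 × 2.6 = 18.28 kPa.

18.3 kPa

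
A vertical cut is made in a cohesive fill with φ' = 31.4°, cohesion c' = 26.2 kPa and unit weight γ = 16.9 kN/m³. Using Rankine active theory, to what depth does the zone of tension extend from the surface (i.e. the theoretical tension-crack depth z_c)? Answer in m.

5.53 m

K_a = tan²(45° − 31.4°/2) = 0.3149; √K_a = 0.5612.
The active pressure is zero where K_a γ z = 2c√K_a, so z_c = 2c/(γ√K_a) = 2×26.2/(16.9×0.5612) = 5.525 m.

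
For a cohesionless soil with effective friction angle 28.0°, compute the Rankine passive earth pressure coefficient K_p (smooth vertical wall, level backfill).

2.77

K_p = (1 + sin φ)/(1 − sin φ) = tan²(45° + 28.0°/2) = 2.770.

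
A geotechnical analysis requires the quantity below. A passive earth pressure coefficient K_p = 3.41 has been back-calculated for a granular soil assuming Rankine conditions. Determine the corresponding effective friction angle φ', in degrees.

33.1°

K_p = (1+sin φ)/(1−sin φ) ⇒ sin φ = (K_p − 1)/(K_p + 1) = 0.5465.
φ = arcsin(0.5465) = 33.13°.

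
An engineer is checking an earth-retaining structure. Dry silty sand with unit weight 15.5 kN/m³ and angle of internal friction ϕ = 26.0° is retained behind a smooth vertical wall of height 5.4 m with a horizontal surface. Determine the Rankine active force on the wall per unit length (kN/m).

K_a = tan²(45° − φ/2) = 0.3905.
P_a = ½ K_a γ H² = 0.5 × 0.3905 × 15.5 × 5.4² = 88.24 kN/m.

88.2 kN/m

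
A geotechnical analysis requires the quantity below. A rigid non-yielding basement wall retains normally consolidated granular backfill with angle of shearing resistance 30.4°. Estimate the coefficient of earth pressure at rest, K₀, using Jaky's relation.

0.494

K₀ = 1 − sin φ' = 1 − sin 30.4° = 0.4940.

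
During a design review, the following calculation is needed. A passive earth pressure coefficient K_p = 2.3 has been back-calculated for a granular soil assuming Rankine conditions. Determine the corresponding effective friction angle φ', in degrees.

K_p = (1+sin φ)/(1−sin φ) ⇒ sin φ = (K_p − 1)/(K_p + 1) = 0.3939.
φ = arcsin(0.3939) = 23.20°.

23.2°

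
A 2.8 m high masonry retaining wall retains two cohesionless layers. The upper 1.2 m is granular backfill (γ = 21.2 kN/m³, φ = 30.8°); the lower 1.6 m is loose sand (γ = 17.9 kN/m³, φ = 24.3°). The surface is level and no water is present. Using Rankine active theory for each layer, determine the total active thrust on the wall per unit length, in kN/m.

K_a1 = tan²(45°−30.8°/2) = 0.3227; K_a2 = tan²(45°−24.3°/2) = 0.4169.
Layer 1: σ at base = K_a1 γ₁ h₁ = 8.210 kPa; P₁ = ½×8.210×1.2 = 4.926.
Layer 2: σ_v at top = γ₁h₁ = 25.44; σ_h top = K_a2×25.44 = 10.61; σ_h base = K_a2×(25.44+17.9×1.6) = 22.55.
P₂ = ½(10.61+22.55)×1.6 = 26.52. Total P_a = 4.926+26.52 = 31.45 kN/m.

31.4 kN/m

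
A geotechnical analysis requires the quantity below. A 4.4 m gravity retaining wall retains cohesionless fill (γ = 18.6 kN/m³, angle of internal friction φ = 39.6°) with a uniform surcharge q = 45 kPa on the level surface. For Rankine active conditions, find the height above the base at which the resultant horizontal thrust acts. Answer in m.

K_a = 0.2214.
Triangular part P₁ = ½K_aγH² = 39.87 at H/3 = 1.467 m; rectangular part P₂ = K_a q H = 43.84 at H/2 = 2.200 m.
ȳ = (P₁·1.467 + P₂·2.200)/(P₁+P₂) = 1.851 m.

1.85 m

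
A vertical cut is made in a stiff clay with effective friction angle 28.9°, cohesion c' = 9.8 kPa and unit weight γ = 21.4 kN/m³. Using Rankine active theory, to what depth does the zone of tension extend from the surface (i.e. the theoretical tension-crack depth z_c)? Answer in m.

K_a = tan²(45° − 28.9°/2) = 0.3484; √K_a = 0.5902.
The active pressure is zero where K_a γ z = 2c√K_a, so z_c = 2c/(γ√K_a) = 2×9.8/(21.4×0.5902) = 1.552 m.

1.55 m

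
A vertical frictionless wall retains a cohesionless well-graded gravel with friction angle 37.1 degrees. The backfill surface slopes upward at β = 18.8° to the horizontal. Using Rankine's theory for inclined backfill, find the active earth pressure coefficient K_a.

K_a = cos β · (cos β − √(cos²β − cos²φ)) / (cos β + √(cos²β − cos²φ)).
cos β = 0.9466, cos φ = 0.7976, √(cos²β − cos²φ) = 0.5099.
K_a = 0.9466 × (0.9466 − 0.5099)/(0.9466 + 0.5099) = 0.2838.

0.284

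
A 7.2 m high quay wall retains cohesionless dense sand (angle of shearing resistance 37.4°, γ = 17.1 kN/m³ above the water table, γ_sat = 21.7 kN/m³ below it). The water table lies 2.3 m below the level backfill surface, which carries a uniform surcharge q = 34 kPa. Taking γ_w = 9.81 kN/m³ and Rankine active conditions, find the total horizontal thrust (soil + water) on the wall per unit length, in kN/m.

271 kN/m

K_a = tan²(45° − φ/2) = 0.2443.
γ' = 21.7 − 9.81 = 11.89 kN/m³. h₂ = H − d_w = 4.9 m.
σ'_h: at surface K_a·q = 8.305; at WT K_a(q+γd_w) = 17.91; at base K_a(q+γd_w+γ'h₂) = 32.14 kPa.
P₁ = ½(8.305+17.91)×2.3 = 30.15; P₂ = ½(17.91+32.14)×4.9 = 122.6; P_w = ½γ_w h₂² = 117.8.
Total = 30.15+122.6+117.8 = 270.6 kN/m.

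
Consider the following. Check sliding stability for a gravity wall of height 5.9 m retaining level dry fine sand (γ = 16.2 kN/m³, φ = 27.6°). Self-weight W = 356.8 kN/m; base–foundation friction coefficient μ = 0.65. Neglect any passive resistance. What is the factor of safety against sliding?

K_a = tan²(45° − 27.6°/2) = 0.3668.
P_a = ½K_aγH² = 0.5×0.3668×16.2×5.9² = 103.4 kN/m, acting at H/3 = 1.967 m above the base.
FS_sliding = μW / P_a = 0.65×356.8 / 103.4 = 2.243.

2.24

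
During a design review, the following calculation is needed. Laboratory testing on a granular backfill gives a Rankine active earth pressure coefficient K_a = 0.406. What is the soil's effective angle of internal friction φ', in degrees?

25.0°

K_a = tan²(45° − φ/2) ⇒ 45° − φ/2 = arctan(√0.406) = 32.50°.
φ = 2(45° − 32.50°) = 24.99°.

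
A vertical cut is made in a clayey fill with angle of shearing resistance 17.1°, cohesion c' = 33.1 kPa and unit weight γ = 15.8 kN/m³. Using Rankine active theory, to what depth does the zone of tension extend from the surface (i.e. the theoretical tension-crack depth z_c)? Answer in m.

K_a = tan²(45° − 17.1°/2) = 0.5455; √K_a = 0.7386.
The active pressure is zero where K_a γ z = 2c√K_a, so z_c = 2c/(γ√K_a) = 2×33.1/(15.8×0.7386) = 5.673 m.

5.67 m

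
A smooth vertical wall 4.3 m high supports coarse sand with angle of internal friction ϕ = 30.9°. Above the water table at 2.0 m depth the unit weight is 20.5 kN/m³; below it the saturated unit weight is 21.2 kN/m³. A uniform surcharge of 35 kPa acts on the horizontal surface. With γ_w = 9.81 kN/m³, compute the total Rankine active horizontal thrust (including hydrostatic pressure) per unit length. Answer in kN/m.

K_a = tan²(45° − φ/2) = 0.3214.
γ' = 21.2 − 9.81 = 11.39 kN/m³. h₂ = H − d_w = 2.3 m.
σ'_h: at surface K_a·q = 11.25; at WT K_a(q+γd_w) = 24.43; at base K_a(q+γd_w+γ'h₂) = 32.85 kPa.
P₁ = ½(11.25+24.43)×2.0 = 35.68; P₂ = ½(24.43+32.85)×2.3 = 65.86; P_w = ½γ_w h₂² = 25.95.
Total = 35.68+65.86+25.95 = 127.5 kN/m.

127 kN/m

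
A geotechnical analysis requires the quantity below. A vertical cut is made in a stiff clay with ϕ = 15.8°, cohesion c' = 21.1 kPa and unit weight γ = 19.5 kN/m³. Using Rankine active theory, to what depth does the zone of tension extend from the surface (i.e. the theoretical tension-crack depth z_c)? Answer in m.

K_a = tan²(45° − 15.8°/2) = 0.5720; √K_a = 0.7563.
The active pressure is zero where K_a γ z = 2c√K_a, so z_c = 2c/(γ√K_a) = 2×21.1/(19.5×0.7563) = 2.861 m.

2.86 m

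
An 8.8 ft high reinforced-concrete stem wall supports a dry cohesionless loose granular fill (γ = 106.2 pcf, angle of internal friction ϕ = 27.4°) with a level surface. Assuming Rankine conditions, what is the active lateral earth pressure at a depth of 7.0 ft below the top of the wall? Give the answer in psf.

K_a = (1 − sin φ)/(1 + sin φ) = 0.3697.
σ_h = K_a γ z = 0.3697 × 106.2 × 7.0 = 274.8 psf.

275 psf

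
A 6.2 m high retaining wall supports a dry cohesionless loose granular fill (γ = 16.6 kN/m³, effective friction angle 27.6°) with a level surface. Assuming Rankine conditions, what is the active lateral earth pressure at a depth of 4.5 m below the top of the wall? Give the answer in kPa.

K_a = (1 − sin φ)/(1 + sin φ) = 0.3668.
σ_h = K_a γ z = 0.3668 × 16.6 × 4.5 = 27.40 kPa.

27.4 kPa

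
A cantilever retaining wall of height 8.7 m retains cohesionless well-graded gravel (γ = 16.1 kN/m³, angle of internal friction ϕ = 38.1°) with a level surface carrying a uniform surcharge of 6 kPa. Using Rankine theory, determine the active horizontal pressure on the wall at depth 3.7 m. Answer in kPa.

K_a = (1 − sin φ)/(1 + sin φ) = 0.2368.
σ_v = γz + q = 16.1 × 3.7 + 6 = 65.57 kPa.
σ_h = K_a σ_v = 0.2368 × 65.57 = 15.53 kPa.

15.5 kPa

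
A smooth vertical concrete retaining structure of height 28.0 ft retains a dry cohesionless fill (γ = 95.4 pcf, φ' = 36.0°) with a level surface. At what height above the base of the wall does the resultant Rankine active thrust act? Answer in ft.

9.33 ft

K_a = 0.2596.
The pressure distribution is triangular, so the resultant acts at H/3 above the base = 28.0/3 = 9.333 ft.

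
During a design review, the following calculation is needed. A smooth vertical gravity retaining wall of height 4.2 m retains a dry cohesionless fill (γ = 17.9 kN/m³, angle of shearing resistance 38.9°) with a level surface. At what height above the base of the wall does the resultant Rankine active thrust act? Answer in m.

1.40 m

K_a = 0.2285.
The pressure distribution is triangular, so the resultant acts at H/3 above the base = 4.2/3 = 1.400 m.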